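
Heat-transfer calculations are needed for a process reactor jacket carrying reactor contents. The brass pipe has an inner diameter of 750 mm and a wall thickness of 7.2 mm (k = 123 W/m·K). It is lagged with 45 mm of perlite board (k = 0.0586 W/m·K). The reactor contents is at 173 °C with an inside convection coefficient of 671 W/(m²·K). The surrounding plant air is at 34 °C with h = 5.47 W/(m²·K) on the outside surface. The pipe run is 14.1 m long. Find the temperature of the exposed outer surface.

Cylindrical conduction, so R = ln(r₂/r₁)/(2πkL) per layer, in series:
R_inner film = 1/(h_i·2πr₁L) = 1/(671×2π×0.375×14.1) = 4.486×10^-5 K/W
R_brass pipe wall = ln(382.2/375)/(2π×123×14.1) = 1.745×10^-6 K/W
R_perlite board = ln(427.2/382.2)/(2π×0.0586×14.1) = 0.02144 K/W
R_outer film = 1/(h_o·2πr_oL) = 1/(5.47×2π×0.4272×14.1) = 0.00483 K/W
R_total = 0.02632 K/W
Q = ΔT/R_total = 139/0.02632
Q = 5280 W
T_interface = T_inner − Q·ΣR(inner→interface) = 173 − 5280×0.02149

T ≈ 59.5 °C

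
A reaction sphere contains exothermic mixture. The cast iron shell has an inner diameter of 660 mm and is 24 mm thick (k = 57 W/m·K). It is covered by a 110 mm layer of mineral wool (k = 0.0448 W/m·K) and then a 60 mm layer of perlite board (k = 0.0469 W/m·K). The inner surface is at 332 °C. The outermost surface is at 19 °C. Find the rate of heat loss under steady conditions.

Q ≈ 195 W

Each spherical layer contributes R = (1/r_i − 1/r_o)/(4πk):
R_cast iron shell = (1/0.33 − 1/0.354)/(4π×57) = 2.868×10^-4 K/W
R_mineral wool = (1/0.354 − 1/0.464)/(4π×0.0448) = 1.19 K/W
R_perlite board = (1/0.464 − 1/0.524)/(4π×0.0469) = 0.4187 K/W
R_total = 1.609 K/W
Q = ΔT/R_total = 313/1.609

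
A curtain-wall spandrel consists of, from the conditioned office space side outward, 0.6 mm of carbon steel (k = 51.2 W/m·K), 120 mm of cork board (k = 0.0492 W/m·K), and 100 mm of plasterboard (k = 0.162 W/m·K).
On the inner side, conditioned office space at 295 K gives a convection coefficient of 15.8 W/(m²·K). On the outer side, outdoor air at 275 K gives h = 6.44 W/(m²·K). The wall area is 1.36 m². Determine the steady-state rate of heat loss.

Q ≈ 8.31 W

Thermal resistances in series:
R_inner film = 1/(h_i·A) = 1/(15.8×1.36) = 0.04654 K/W
R_carbon steel = L/(kA) = 0.0006/(51.2×1.36) = 8.617×10^-6 K/W
R_cork board = L/(kA) = 0.12/(0.0492×1.36) = 1.793 K/W
R_plasterboard = L/(kA) = 0.1/(0.162×1.36) = 0.4539 K/W
R_outer film = 1/(h_o·A) = 1/(6.44×1.36) = 0.1142 K/W
R_total = 2.408 K/W
Q = ΔT / R_total = 20 / 2.408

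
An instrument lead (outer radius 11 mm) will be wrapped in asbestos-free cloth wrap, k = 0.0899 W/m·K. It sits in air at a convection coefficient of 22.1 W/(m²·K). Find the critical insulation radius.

For a cylinder r_cr = k/h = 0.0899/22.1
r_cr = 4.07 mm; since the bare radius (11 mm) is above r_cr, any added insulation will reduce heat loss.

r_cr ≈ 4.07 mm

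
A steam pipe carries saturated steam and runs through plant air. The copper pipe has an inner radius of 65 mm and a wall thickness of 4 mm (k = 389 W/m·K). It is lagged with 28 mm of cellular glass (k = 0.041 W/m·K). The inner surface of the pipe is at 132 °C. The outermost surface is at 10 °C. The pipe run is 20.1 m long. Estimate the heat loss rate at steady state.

Per-layer cylindrical resistances, series-summed:
R_copper pipe wall = ln(69/65)/(2π×389×20.1) = 1.216×10^-6 K/W
R_cellular glass = ln(97/69)/(2π×0.041×20.1) = 0.06578 K/W
R_total = 0.06578 K/W
Q = ΔT/R_total = 122/0.06578

Q ≈ 1850 W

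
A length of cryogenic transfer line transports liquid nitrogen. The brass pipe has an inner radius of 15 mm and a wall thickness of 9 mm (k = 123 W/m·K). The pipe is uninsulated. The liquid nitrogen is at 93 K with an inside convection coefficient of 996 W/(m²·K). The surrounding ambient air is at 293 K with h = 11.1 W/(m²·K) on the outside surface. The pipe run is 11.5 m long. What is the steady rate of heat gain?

Q ≈ 3780 W

Per-layer cylindrical resistances, series-summed:
R_inner film = 1/(h_i·2πr₁L) = 1/(996×2π×0.015×11.5) = 9.263×10^-4 K/W
R_brass pipe wall = ln(24/15)/(2π×123×11.5) = 5.288×10^-5 K/W
R_outer film = 1/(h_o·2πr_oL) = 1/(11.1×2π×0.024×11.5) = 0.05195 K/W
R_total = 0.05293 K/W
Q = ΔT/R_total = 200/0.05293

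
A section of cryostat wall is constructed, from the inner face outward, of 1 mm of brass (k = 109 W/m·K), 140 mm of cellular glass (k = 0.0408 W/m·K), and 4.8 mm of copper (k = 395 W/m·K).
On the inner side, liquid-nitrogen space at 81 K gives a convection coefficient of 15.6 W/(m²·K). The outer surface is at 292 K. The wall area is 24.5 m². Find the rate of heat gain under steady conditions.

Series thermal resistances:
R_inner film = 1/(h_i·A) = 1/(15.6×24.5) = 0.002616 K/W
R_brass = L/(kA) = 0.001/(109×24.5) = 3.745×10^-7 K/W
R_cellular glass = L/(kA) = 0.14/(0.0408×24.5) = 0.1401 K/W
R_copper = L/(kA) = 0.0048/(395×24.5) = 4.96×10^-7 K/W
R_total = 0.1427 K/W
Q = ΔT / R_total = 211 / 0.1427

Q ≈ 1480 W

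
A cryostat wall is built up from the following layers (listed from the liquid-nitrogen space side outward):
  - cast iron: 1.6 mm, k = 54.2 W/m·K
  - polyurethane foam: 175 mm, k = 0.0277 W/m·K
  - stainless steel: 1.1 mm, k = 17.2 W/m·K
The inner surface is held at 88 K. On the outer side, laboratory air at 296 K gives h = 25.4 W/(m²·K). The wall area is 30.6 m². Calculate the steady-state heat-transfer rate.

Q ≈ 1000 W

Treating each layer as a thermal resistance in series:
R_cast iron = L/(kA) = 0.0016/(54.2×30.6) = 9.647×10^-7 K/W
R_polyurethane foam = L/(kA) = 0.175/(0.0277×30.6) = 0.2065 K/W
R_stainless steel = L/(kA) = 0.0011/(17.2×30.6) = 2.09×10^-6 K/W
R_outer film = 1/(h_o·A) = 1/(25.4×30.6) = 0.001287 K/W
R_total = 0.2078 K/W
Q = ΔT / R_total = 208 / 0.2078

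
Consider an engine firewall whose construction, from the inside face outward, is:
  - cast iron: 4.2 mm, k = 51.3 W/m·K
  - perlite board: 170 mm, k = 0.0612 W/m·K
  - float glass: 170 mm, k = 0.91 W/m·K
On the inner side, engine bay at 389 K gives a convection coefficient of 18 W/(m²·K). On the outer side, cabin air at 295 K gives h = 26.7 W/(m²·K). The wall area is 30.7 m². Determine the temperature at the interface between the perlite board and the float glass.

T ≈ 302 K

Using the resistance-network approach (series):
R_inner film = 1/(h_i·A) = 1/(18×30.7) = 0.00181 K/W
R_cast iron = L/(kA) = 0.0042/(51.3×30.7) = 2.667×10^-6 K/W
R_perlite board = L/(kA) = 0.17/(0.0612×30.7) = 0.09048 K/W
R_float glass = L/(kA) = 0.17/(0.91×30.7) = 0.006085 K/W
R_outer film = 1/(h_o·A) = 1/(26.7×30.7) = 0.00122 K/W
R_total = 0.0996 K/W;  Q = ΔT/R_total = 94/0.0996 = 943.8 W
T_interface = T_inner − Q·ΣR(inner→interface) = 389 − 944×0.09229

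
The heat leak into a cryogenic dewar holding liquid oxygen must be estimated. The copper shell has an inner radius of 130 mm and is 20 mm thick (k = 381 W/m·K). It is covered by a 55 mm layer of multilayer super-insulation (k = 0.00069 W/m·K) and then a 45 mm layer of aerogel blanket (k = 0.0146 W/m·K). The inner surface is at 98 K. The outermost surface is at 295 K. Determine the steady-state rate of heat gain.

For a spherical shell R = (1/r₁ − 1/r₂)/(4πk); film R = 1/(h·4πr²). In series:
R_copper shell = (1/0.13 − 1/0.15)/(4π×381) = 2.142×10^-4 K/W
R_multilayer super-insulation = (1/0.15 − 1/0.205)/(4π×0.00069) = 206.3 K/W
R_aerogel blanket = (1/0.205 − 1/0.25)/(4π×0.0146) = 4.786 K/W
R_total = 211.1 K/W
Q = ΔT/R_total = 197/211.1

Q ≈ 0.933 W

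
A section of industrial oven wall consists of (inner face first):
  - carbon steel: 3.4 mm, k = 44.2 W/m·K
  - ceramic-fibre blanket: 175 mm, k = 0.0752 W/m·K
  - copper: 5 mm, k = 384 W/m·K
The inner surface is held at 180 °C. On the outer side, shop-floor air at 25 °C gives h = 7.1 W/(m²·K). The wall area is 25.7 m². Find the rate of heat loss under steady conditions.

Q ≈ 1610 W

Model the wall as resistances in series:
R_carbon steel = L/(kA) = 0.0034/(44.2×25.7) = 2.993×10^-6 K/W
R_ceramic-fibre blanket = L/(kA) = 0.175/(0.0752×25.7) = 0.09055 K/W
R_copper = L/(kA) = 0.005/(384×25.7) = 5.066×10^-7 K/W
R_outer film = 1/(h_o·A) = 1/(7.1×25.7) = 0.00548 K/W
R_total = 0.09603 K/W
Q = ΔT / R_total = 155 / 0.09603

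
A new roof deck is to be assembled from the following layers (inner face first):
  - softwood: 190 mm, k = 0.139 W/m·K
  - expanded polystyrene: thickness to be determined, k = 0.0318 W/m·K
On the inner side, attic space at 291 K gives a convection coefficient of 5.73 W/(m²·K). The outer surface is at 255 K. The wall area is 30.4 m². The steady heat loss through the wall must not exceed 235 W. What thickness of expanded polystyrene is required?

Model the wall as resistances in series:
R_inner film = 1/(h_i·A) = 1/(5.73×30.4) = 0.005741 K/W
R_softwood = L/(kA) = 0.19/(0.139×30.4) = 0.04496 K/W
Sum of the known resistances R_other = 0.0507 K/W
Required total resistance R_tot = ΔT/Q_allow = 36/235 = 0.1532 K/W
R_expanded polystyrene = R_tot − R_other = 0.1025 K/W
L = R·k·A = 0.1025×0.0318×30.4

L ≈ 99.1 mm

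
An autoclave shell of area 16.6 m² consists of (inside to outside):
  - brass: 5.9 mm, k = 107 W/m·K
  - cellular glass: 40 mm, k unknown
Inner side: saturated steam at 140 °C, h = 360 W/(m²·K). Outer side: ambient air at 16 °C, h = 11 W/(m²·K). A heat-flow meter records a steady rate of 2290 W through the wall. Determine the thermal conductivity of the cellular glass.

Thermal resistances in series:
R_inner film = 1/(h_i·A) = 1/(360×16.6) = 1.673×10^-4 K/W
R_brass = L/(kA) = 0.0059/(107×16.6) = 3.322×10^-6 K/W
R_outer film = 1/(h_o·A) = 1/(11×16.6) = 0.005476 K/W
Sum of known resistances R_other = 0.005647 K/W
Total R = ΔT/Q = 124/2290 = 0.05415 K/W
R_cellular glass = R_total − R_other = 0.0485 K/W
k = L/(R·A) = 0.04/(0.0485×16.6)

k ≈ 0.0497 W/(m·K)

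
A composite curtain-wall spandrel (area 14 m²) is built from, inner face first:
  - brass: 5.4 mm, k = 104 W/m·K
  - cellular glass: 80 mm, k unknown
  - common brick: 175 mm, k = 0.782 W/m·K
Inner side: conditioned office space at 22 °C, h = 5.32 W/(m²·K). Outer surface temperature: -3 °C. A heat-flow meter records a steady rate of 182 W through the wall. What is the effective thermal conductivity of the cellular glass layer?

k ≈ 0.0529 W/(m·K)

Thermal resistances in series:
R_inner film = 1/(h_i·A) = 1/(5.32×14) = 0.01343 K/W
R_brass = L/(kA) = 0.0054/(104×14) = 3.709×10^-6 K/W
R_common brick = L/(kA) = 0.175/(0.782×14) = 0.01598 K/W
Sum of known resistances R_other = 0.02941 K/W
Total R = ΔT/Q = 25/182 = 0.1374 K/W
R_cellular glass = R_total − R_other = 0.1079 K/W
k = L/(R·A) = 0.08/(0.1079×14)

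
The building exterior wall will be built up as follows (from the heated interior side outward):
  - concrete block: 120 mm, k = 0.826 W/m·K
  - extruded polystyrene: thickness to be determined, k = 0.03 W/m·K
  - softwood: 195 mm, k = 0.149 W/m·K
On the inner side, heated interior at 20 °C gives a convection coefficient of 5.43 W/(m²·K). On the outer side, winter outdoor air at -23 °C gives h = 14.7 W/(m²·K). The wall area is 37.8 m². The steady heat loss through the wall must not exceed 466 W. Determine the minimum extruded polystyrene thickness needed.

Model the wall as resistances in series:
R_inner film = 1/(h_i·A) = 1/(5.43×37.8) = 0.004872 K/W
R_concrete block = L/(kA) = 0.12/(0.826×37.8) = 0.003843 K/W
R_softwood = L/(kA) = 0.195/(0.149×37.8) = 0.03462 K/W
R_outer film = 1/(h_o·A) = 1/(14.7×37.8) = 0.0018 K/W
Sum of the known resistances R_other = 0.04514 K/W
Required total resistance R_tot = ΔT/Q_allow = 43/466 = 0.09227 K/W
R_extruded polystyrene = R_tot − R_other = 0.04714 K/W
L = R·k·A = 0.04714×0.03×37.8

L ≈ 53.5 mm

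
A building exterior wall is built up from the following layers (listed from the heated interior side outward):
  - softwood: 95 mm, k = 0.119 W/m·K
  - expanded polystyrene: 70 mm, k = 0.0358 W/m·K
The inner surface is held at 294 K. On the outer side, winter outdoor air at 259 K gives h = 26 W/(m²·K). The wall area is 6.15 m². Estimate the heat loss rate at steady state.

Model the wall as resistances in series:
R_softwood = L/(kA) = 0.095/(0.119×6.15) = 0.1298 K/W
R_expanded polystyrene = L/(kA) = 0.07/(0.0358×6.15) = 0.3179 K/W
R_outer film = 1/(h_o·A) = 1/(26×6.15) = 0.006254 K/W
R_total = 0.454 K/W
Q = ΔT / R_total = 35 / 0.454

Q ≈ 77.1 W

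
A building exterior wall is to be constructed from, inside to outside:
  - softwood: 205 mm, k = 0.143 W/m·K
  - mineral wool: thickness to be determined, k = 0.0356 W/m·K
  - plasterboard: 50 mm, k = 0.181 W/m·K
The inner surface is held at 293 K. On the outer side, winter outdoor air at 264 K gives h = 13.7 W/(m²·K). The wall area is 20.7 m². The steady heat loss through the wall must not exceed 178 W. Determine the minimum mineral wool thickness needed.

L ≈ 56.6 mm

Treating each layer as a thermal resistance in series:
R_softwood = L/(kA) = 0.205/(0.143×20.7) = 0.06925 K/W
R_plasterboard = L/(kA) = 0.05/(0.181×20.7) = 0.01335 K/W
R_outer film = 1/(h_o·A) = 1/(13.7×20.7) = 0.003526 K/W
Sum of the known resistances R_other = 0.08613 K/W
Required total resistance R_tot = ΔT/Q_allow = 29/178 = 0.1629 K/W
R_mineral wool = R_tot − R_other = 0.0768 K/W
L = R·k·A = 0.0768×0.0356×20.7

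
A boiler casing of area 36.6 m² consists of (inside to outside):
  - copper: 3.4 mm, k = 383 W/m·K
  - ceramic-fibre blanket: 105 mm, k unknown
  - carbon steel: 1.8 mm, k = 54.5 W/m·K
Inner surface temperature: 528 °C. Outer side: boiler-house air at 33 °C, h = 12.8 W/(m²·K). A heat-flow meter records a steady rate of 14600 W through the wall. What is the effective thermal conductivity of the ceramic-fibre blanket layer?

k ≈ 0.0903 W/(m·K)

Thermal resistances in series:
R_copper = L/(kA) = 0.0034/(383×36.6) = 2.425×10^-7 K/W
R_carbon steel = L/(kA) = 0.0018/(54.5×36.6) = 9.024×10^-7 K/W
R_outer film = 1/(h_o·A) = 1/(12.8×36.6) = 0.002135 K/W
Sum of known resistances R_other = 0.002136 K/W
Total R = ΔT/Q = 495/14600 = 0.0339 K/W
R_ceramic-fibre blanket = R_total − R_other = 0.03177 K/W
k = L/(R·A) = 0.105/(0.03177×36.6)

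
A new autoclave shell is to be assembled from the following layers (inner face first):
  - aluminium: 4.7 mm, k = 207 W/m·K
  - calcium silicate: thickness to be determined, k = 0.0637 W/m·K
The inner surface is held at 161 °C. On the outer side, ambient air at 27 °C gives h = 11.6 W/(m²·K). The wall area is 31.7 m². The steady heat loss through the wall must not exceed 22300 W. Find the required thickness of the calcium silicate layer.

Treating each layer as a thermal resistance in series:
R_aluminium = L/(kA) = 0.0047/(207×31.7) = 7.163×10^-7 K/W
R_outer film = 1/(h_o·A) = 1/(11.6×31.7) = 0.002719 K/W
Sum of the known resistances R_other = 0.00272 K/W
Required total resistance R_tot = ΔT/Q_allow = 134/22300 = 0.006009 K/W
R_calcium silicate = R_tot − R_other = 0.003289 K/W
L = R·k·A = 0.003289×0.0637×31.7

L ≈ 6.64 mm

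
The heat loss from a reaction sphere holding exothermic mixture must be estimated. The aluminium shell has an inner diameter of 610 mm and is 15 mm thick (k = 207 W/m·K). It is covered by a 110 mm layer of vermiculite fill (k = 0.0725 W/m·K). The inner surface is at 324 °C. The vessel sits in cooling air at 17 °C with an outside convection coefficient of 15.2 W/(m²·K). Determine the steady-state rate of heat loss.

Q ≈ 339 W

Each spherical layer contributes R = (1/r_i − 1/r_o)/(4πk):
R_aluminium shell = (1/0.305 − 1/0.32)/(4π×207) = 5.908×10^-5 K/W
R_vermiculite fill = (1/0.32 − 1/0.43)/(4π×0.0725) = 0.8775 K/W
R_outer film = 1/(h·4πr_o²) = 1/(15.2×4π×0.43²) = 0.02831 K/W
R_total = 0.9058 K/W
Q = ΔT/R_total = 307/0.9058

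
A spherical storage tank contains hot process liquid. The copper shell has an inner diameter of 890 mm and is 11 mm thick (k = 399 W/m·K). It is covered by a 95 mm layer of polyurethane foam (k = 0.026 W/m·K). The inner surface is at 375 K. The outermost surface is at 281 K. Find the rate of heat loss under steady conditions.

Spherical conduction: R = (1/r_in − 1/r_out)/(4πk) per layer; series-sum.
R_copper shell = (1/0.445 − 1/0.456)/(4π×399) = 1.081×10^-5 K/W
R_polyurethane foam = (1/0.456 − 1/0.551)/(4π×0.026) = 1.157 K/W
R_total = 1.157 K/W
Q = ΔT/R_total = 94/1.157

Q ≈ 81.2 W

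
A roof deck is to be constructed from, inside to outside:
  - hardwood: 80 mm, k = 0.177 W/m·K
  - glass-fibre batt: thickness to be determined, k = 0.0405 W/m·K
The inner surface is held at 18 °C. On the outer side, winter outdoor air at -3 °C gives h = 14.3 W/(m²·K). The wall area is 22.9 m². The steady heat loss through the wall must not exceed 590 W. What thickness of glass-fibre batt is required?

L ≈ 11.9 mm

Treating each layer as a thermal resistance in series:
R_hardwood = L/(kA) = 0.08/(0.177×22.9) = 0.01974 K/W
R_outer film = 1/(h_o·A) = 1/(14.3×22.9) = 0.003054 K/W
Sum of the known resistances R_other = 0.02279 K/W
Required total resistance R_tot = ΔT/Q_allow = 21/590 = 0.03559 K/W
R_glass-fibre batt = R_tot − R_other = 0.0128 K/W
L = R·k·A = 0.0128×0.0405×22.9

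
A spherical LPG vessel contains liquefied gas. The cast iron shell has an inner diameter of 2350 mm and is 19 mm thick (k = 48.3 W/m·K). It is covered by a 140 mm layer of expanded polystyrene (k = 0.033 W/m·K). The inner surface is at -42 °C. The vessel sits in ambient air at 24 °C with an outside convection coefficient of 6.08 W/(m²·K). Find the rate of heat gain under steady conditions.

Each spherical layer contributes R = (1/r_i − 1/r_o)/(4πk):
R_cast iron shell = (1/1.175 − 1/1.194)/(4π×48.3) = 2.231×10^-5 K/W
R_expanded polystyrene = (1/1.194 − 1/1.334)/(4π×0.033) = 0.212 K/W
R_outer film = 1/(h·4πr_o²) = 1/(6.08×4π×1.334²) = 0.007355 K/W
R_total = 0.2193 K/W
Q = ΔT/R_total = 66/0.2193

Q ≈ 301 W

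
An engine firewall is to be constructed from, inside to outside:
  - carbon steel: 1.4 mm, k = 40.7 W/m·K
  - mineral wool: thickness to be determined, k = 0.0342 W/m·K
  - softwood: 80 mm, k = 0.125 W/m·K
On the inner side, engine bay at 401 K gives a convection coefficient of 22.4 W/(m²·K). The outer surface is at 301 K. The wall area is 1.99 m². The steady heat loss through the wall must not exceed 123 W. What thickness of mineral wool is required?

L ≈ 31.9 mm

Model the wall as resistances in series:
R_inner film = 1/(h_i·A) = 1/(22.4×1.99) = 0.02243 K/W
R_carbon steel = L/(kA) = 0.0014/(40.7×1.99) = 1.729×10^-5 K/W
R_softwood = L/(kA) = 0.08/(0.125×1.99) = 0.3216 K/W
Sum of the known resistances R_other = 0.3441 K/W
Required total resistance R_tot = ΔT/Q_allow = 100/123 = 0.813 K/W
R_mineral wool = R_tot − R_other = 0.4689 K/W
L = R·k·A = 0.4689×0.0342×1.99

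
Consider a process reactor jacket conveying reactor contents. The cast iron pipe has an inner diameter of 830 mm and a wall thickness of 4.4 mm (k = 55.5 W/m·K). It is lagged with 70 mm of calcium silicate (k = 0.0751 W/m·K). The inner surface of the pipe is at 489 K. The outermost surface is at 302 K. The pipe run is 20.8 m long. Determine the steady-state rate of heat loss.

Q ≈ 11900 W

For a radial system each layer contributes R = ln(r_out/r_in)/(2πkL); films add R = 1/(hA).
R_cast iron pipe wall = ln(419.4/415)/(2π×55.5×20.8) = 1.454×10^-6 K/W
R_calcium silicate = ln(489.4/419.4)/(2π×0.0751×20.8) = 0.01573 K/W
R_total = 0.01573 K/W
Q = ΔT/R_total = 187/0.01573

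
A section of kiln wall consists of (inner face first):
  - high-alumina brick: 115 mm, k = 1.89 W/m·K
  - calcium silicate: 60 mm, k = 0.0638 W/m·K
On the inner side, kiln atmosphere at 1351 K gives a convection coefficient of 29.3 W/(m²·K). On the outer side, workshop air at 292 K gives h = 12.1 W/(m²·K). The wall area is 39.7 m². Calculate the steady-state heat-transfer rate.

Q ≈ 37600 W

Using the resistance-network approach (series):
R_inner film = 1/(h_i·A) = 1/(29.3×39.7) = 8.597×10^-4 K/W
R_high-alumina brick = L/(kA) = 0.115/(1.89×39.7) = 0.001533 K/W
R_calcium silicate = L/(kA) = 0.06/(0.0638×39.7) = 0.02369 K/W
R_outer film = 1/(h_o·A) = 1/(12.1×39.7) = 0.002082 K/W
R_total = 0.02816 K/W
Q = ΔT / R_total = 1059 / 0.02816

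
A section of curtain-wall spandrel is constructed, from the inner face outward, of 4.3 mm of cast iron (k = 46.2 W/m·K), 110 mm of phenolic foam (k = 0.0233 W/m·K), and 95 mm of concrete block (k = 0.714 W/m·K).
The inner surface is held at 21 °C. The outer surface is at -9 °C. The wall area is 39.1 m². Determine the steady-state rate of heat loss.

Q ≈ 242 W

Thermal resistances in series:
R_cast iron = L/(kA) = 0.0043/(46.2×39.1) = 2.38×10^-6 K/W
R_phenolic foam = L/(kA) = 0.11/(0.0233×39.1) = 0.1207 K/W
R_concrete block = L/(kA) = 0.095/(0.714×39.1) = 0.003403 K/W
R_total = 0.1241 K/W
Q = ΔT / R_total = 30 / 0.1241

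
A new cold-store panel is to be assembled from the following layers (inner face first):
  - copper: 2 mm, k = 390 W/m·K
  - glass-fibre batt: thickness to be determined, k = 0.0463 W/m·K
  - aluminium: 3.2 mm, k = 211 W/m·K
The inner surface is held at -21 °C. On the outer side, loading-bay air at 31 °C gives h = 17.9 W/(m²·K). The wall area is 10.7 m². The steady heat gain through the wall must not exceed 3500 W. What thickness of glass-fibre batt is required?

Thermal resistances in series:
R_copper = L/(kA) = 0.002/(390×10.7) = 4.793×10^-7 K/W
R_aluminium = L/(kA) = 0.0032/(211×10.7) = 1.417×10^-6 K/W
R_outer film = 1/(h_o·A) = 1/(17.9×10.7) = 0.005221 K/W
Sum of the known resistances R_other = 0.005223 K/W
Required total resistance R_tot = ΔT/Q_allow = 52/3500 = 0.01486 K/W
R_glass-fibre batt = R_tot − R_other = 0.009634 K/W
L = R·k·A = 0.009634×0.0463×10.7

L ≈ 4.77 mm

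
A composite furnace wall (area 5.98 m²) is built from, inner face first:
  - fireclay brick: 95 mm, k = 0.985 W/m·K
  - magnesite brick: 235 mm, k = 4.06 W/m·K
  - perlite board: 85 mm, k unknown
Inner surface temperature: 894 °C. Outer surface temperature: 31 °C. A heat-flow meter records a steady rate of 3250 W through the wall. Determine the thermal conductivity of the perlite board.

Using the resistance-network approach (series):
R_fireclay brick = L/(kA) = 0.095/(0.985×5.98) = 0.01613 K/W
R_magnesite brick = L/(kA) = 0.235/(4.06×5.98) = 0.009679 K/W
Sum of known resistances R_other = 0.02581 K/W
Total R = ΔT/Q = 863/3250 = 0.2655 K/W
R_perlite board = R_total − R_other = 0.2397 K/W
k = L/(R·A) = 0.085/(0.2397×5.98)

k ≈ 0.0593 W/(m·K)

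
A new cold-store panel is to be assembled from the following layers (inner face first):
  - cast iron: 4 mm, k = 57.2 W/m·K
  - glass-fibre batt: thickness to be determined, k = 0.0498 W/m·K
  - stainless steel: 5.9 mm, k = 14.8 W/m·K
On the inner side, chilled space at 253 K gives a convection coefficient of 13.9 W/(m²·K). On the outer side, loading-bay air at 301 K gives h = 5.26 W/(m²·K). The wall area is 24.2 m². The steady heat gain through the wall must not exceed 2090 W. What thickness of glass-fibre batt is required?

L ≈ 14.6 mm

Series thermal resistances:
R_inner film = 1/(h_i·A) = 1/(13.9×24.2) = 0.002973 K/W
R_cast iron = L/(kA) = 0.004/(57.2×24.2) = 2.89×10^-6 K/W
R_stainless steel = L/(kA) = 0.0059/(14.8×24.2) = 1.647×10^-5 K/W
R_outer film = 1/(h_o·A) = 1/(5.26×24.2) = 0.007856 K/W
Sum of the known resistances R_other = 0.01085 K/W
Required total resistance R_tot = ΔT/Q_allow = 48/2090 = 0.02297 K/W
R_glass-fibre batt = R_tot − R_other = 0.01212 K/W
L = R·k·A = 0.01212×0.0498×24.2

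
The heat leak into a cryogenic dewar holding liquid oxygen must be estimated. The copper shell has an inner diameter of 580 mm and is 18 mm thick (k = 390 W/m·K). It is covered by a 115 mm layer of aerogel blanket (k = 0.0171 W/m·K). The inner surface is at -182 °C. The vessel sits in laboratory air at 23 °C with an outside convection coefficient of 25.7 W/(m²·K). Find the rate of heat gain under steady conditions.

Q ≈ 49.7 W

Radial (spherical) resistances in series:
R_copper shell = (1/0.29 − 1/0.308)/(4π×390) = 4.112×10^-5 K/W
R_aerogel blanket = (1/0.308 − 1/0.423)/(4π×0.0171) = 4.108 K/W
R_outer film = 1/(h·4πr_o²) = 1/(25.7×4π×0.423²) = 0.01731 K/W
R_total = 4.125 K/W
Q = ΔT/R_total = 205/4.125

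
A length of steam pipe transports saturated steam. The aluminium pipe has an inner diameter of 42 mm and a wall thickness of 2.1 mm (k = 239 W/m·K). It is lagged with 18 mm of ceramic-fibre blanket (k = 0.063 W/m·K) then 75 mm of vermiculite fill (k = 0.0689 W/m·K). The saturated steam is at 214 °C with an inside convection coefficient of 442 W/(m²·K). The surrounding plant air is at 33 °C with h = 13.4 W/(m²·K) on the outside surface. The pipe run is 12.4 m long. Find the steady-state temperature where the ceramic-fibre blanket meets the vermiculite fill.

Radial resistances (cylindrical: R_cond = ln(r_o/r_i)/(2πkL), R_conv = 1/(h·2πrL)):
R_inner film = 1/(h_i·2πr₁L) = 1/(442×2π×0.021×12.4) = 0.001383 K/W
R_aluminium pipe wall = ln(23.1/21)/(2π×239×12.4) = 5.118×10^-6 K/W
R_ceramic-fibre blanket = ln(41.1/23.1)/(2π×0.063×12.4) = 0.1174 K/W
R_vermiculite fill = ln(116.1/41.1)/(2π×0.0689×12.4) = 0.1934 K/W
R_outer film = 1/(h_o·2πr_oL) = 1/(13.4×2π×0.1161×12.4) = 0.00825 K/W
R_total = 0.3205 K/W
Q = ΔT/R_total = 181/0.3205
Q = 565 W
T_interface = T_inner − Q·ΣR(inner→interface) = 214 − 565×0.1188

T ≈ 147 °C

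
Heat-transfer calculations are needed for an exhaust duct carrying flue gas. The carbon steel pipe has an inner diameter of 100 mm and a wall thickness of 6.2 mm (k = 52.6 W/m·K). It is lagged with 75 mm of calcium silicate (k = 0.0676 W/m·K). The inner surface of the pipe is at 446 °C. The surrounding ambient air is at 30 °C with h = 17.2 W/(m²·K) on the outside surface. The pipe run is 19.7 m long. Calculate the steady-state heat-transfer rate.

Q ≈ 3960 W

Treating each annulus and film as a series resistance:
R_carbon steel pipe wall = ln(56.2/50)/(2π×52.6×19.7) = 1.795×10^-5 K/W
R_calcium silicate = ln(131.2/56.2)/(2π×0.0676×19.7) = 0.1013 K/W
R_outer film = 1/(h_o·2πr_oL) = 1/(17.2×2π×0.1312×19.7) = 0.00358 K/W
R_total = 0.1049 K/W
Q = ΔT/R_total = 416/0.1049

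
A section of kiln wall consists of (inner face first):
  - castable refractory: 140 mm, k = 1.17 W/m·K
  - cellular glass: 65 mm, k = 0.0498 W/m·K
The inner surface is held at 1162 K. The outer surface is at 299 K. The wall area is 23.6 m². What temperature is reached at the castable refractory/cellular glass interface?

T ≈ 1090 K

Model the wall as resistances in series:
R_castable refractory = L/(kA) = 0.14/(1.17×23.6) = 0.00507 K/W
R_cellular glass = L/(kA) = 0.065/(0.0498×23.6) = 0.05531 K/W
R_total = 0.06038 K/W;  Q = ΔT/R_total = 863/0.06038 = 14290 W
T_interface = T_inner − Q·ΣR(inner→interface) = 1162 − 14300×0.00507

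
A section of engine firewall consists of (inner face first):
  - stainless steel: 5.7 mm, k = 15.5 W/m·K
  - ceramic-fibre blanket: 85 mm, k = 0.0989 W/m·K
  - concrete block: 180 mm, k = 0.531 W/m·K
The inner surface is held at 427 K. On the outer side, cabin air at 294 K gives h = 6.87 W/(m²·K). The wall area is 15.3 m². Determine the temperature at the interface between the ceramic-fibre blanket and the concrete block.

Model the wall as resistances in series:
R_stainless steel = L/(kA) = 0.0057/(15.5×15.3) = 2.404×10^-5 K/W
R_ceramic-fibre blanket = L/(kA) = 0.085/(0.0989×15.3) = 0.05617 K/W
R_concrete block = L/(kA) = 0.18/(0.531×15.3) = 0.02216 K/W
R_outer film = 1/(h_o·A) = 1/(6.87×15.3) = 0.009514 K/W
R_total = 0.08787 K/W;  Q = ΔT/R_total = 133/0.08787 = 1514 W
T_interface = T_inner − Q·ΣR(inner→interface) = 427 − 1510×0.0562

T ≈ 342 K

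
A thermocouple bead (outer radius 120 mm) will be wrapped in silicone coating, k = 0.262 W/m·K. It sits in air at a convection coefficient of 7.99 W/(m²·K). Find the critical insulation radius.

For a sphere r_cr = 2k/h = 2×0.262/7.99
r_cr = 65.6 mm; since the bare radius (120 mm) is above r_cr, any added insulation will reduce heat loss.

r_cr ≈ 65.6 mm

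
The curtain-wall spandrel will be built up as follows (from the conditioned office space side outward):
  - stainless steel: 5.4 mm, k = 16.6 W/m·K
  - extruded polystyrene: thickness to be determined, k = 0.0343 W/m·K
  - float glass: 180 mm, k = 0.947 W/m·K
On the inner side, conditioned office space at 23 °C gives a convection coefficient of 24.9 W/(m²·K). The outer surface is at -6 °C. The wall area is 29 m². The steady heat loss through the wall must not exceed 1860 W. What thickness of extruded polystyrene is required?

L ≈ 7.6 mm

Model the wall as resistances in series:
R_inner film = 1/(h_i·A) = 1/(24.9×29) = 0.001385 K/W
R_stainless steel = L/(kA) = 0.0054/(16.6×29) = 1.122×10^-5 K/W
R_float glass = L/(kA) = 0.18/(0.947×29) = 0.006554 K/W
Sum of the known resistances R_other = 0.00795 K/W
Required total resistance R_tot = ΔT/Q_allow = 29/1860 = 0.01559 K/W
R_extruded polystyrene = R_tot − R_other = 0.007641 K/W
L = R·k·A = 0.007641×0.0343×29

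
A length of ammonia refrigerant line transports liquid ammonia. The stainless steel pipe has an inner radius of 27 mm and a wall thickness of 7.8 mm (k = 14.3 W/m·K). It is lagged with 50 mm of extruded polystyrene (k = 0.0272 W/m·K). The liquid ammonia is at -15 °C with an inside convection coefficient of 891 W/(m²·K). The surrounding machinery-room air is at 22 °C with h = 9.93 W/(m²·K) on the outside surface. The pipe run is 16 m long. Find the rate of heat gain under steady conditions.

Q ≈ 109 W

Per-layer cylindrical resistances, series-summed:
R_inner film = 1/(h_i·2πr₁L) = 1/(891×2π×0.027×16) = 4.135×10^-4 K/W
R_stainless steel pipe wall = ln(34.8/27)/(2π×14.3×16) = 1.765×10^-4 K/W
R_extruded polystyrene = ln(84.8/34.8)/(2π×0.0272×16) = 0.3257 K/W
R_outer film = 1/(h_o·2πr_oL) = 1/(9.93×2π×0.0848×16) = 0.01181 K/W
R_total = 0.3381 K/W
Q = ΔT/R_total = 37/0.3381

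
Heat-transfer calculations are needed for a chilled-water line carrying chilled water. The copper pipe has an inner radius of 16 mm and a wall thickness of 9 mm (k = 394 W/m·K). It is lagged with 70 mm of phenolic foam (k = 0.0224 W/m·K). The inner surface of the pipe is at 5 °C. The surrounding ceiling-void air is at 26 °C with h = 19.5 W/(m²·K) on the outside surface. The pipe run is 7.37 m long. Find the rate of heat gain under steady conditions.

Q ≈ 16.2 W

Per-layer cylindrical resistances, series-summed:
R_copper pipe wall = ln(25/16)/(2π×394×7.37) = 2.446×10^-5 K/W
R_phenolic foam = ln(95/25)/(2π×0.0224×7.37) = 1.287 K/W
R_outer film = 1/(h_o·2πr_oL) = 1/(19.5×2π×0.095×7.37) = 0.01166 K/W
R_total = 1.299 K/W
Q = ΔT/R_total = 21/1.299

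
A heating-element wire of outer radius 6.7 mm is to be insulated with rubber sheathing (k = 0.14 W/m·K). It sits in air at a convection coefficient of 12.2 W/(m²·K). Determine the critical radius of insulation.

r_cr ≈ 11.5 mm

For a cylinder r_cr = k/h = 0.14/12.2
r_cr = 11.5 mm; since the bare radius (6.7 mm) is below r_cr, adding a thin layer of insulation will *increase* heat loss.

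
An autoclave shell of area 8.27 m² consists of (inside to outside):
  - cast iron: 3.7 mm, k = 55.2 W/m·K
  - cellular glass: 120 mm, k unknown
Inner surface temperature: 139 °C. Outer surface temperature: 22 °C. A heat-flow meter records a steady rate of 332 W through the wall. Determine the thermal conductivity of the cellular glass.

k ≈ 0.0412 W/(m·K)

Using the resistance-network approach (series):
R_cast iron = L/(kA) = 0.0037/(55.2×8.27) = 8.105×10^-6 K/W
Sum of known resistances R_other = 8.105×10^-6 K/W
Total R = ΔT/Q = 117/332 = 0.3524 K/W
R_cellular glass = R_total − R_other = 0.3524 K/W
k = L/(R·A) = 0.12/(0.3524×8.27)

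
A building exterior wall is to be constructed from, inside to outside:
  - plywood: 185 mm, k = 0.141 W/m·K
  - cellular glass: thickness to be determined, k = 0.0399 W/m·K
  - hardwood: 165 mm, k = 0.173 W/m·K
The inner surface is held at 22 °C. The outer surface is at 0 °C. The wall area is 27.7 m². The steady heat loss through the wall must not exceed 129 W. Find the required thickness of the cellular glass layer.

L ≈ 98.1 mm

Series thermal resistances:
R_plywood = L/(kA) = 0.185/(0.141×27.7) = 0.04737 K/W
R_hardwood = L/(kA) = 0.165/(0.173×27.7) = 0.03443 K/W
Sum of the known resistances R_other = 0.0818 K/W
Required total resistance R_tot = ΔT/Q_allow = 22/129 = 0.1705 K/W
R_cellular glass = R_tot − R_other = 0.08874 K/W
L = R·k·A = 0.08874×0.0399×27.7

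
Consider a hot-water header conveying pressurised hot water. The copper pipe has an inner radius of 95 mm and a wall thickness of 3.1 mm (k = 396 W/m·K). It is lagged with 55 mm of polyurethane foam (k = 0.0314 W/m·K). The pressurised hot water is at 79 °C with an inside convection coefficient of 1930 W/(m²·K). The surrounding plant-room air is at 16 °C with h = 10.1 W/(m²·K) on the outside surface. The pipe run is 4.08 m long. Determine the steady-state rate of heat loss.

Q ≈ 109 W

Radial resistances (cylindrical: R_cond = ln(r_o/r_i)/(2πkL), R_conv = 1/(h·2πrL)):
R_inner film = 1/(h_i·2πr₁L) = 1/(1930×2π×0.095×4.08) = 2.128×10^-4 K/W
R_copper pipe wall = ln(98.1/95)/(2π×396×4.08) = 3.163×10^-6 K/W
R_polyurethane foam = ln(153.1/98.1)/(2π×0.0314×4.08) = 0.553 K/W
R_outer film = 1/(h_o·2πr_oL) = 1/(10.1×2π×0.1531×4.08) = 0.02523 K/W
R_total = 0.5784 K/W
Q = ΔT/R_total = 63/0.5784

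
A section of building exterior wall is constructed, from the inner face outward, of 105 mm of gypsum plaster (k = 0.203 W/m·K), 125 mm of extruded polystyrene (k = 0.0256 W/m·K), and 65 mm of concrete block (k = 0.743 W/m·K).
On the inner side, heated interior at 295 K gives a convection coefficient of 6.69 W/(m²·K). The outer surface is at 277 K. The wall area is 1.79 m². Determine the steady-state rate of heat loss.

Treating each layer as a thermal resistance in series:
R_inner film = 1/(h_i·A) = 1/(6.69×1.79) = 0.08351 K/W
R_gypsum plaster = L/(kA) = 0.105/(0.203×1.79) = 0.289 K/W
R_extruded polystyrene = L/(kA) = 0.125/(0.0256×1.79) = 2.728 K/W
R_concrete block = L/(kA) = 0.065/(0.743×1.79) = 0.04887 K/W
R_total = 3.149 K/W
Q = ΔT / R_total = 18 / 3.149

Q ≈ 5.72 W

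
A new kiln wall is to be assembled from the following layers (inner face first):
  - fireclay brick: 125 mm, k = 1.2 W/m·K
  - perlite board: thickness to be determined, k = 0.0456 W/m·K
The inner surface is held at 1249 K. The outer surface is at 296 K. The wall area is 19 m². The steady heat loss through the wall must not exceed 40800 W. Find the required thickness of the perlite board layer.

L ≈ 15.5 mm

Using the resistance-network approach (series):
R_fireclay brick = L/(kA) = 0.125/(1.2×19) = 0.005482 K/W
Sum of the known resistances R_other = 0.005482 K/W
Required total resistance R_tot = ΔT/Q_allow = 953/40800 = 0.02336 K/W
R_perlite board = R_tot − R_other = 0.01788 K/W
L = R·k·A = 0.01788×0.0456×19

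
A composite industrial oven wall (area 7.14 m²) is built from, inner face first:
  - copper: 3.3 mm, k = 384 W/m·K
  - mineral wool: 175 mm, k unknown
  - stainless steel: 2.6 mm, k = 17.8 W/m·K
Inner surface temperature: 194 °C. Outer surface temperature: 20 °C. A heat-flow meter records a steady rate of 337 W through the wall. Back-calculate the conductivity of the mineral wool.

Thermal resistances in series:
R_copper = L/(kA) = 0.0033/(384×7.14) = 1.204×10^-6 K/W
R_stainless steel = L/(kA) = 0.0026/(17.8×7.14) = 2.046×10^-5 K/W
Sum of known resistances R_other = 2.166×10^-5 K/W
Total R = ΔT/Q = 174/337 = 0.5163 K/W
R_mineral wool = R_total − R_other = 0.5163 K/W
k = L/(R·A) = 0.175/(0.5163×7.14)

k ≈ 0.0475 W/(m·K)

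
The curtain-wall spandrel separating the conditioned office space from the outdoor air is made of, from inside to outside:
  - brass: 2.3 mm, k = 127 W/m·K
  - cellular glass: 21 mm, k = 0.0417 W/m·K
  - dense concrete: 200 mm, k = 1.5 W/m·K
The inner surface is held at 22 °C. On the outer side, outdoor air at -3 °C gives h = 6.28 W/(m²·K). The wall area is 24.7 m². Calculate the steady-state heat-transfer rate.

Q ≈ 776 W

Thermal resistances in series:
R_brass = L/(kA) = 0.0023/(127×24.7) = 7.332×10^-7 K/W
R_cellular glass = L/(kA) = 0.021/(0.0417×24.7) = 0.02039 K/W
R_dense concrete = L/(kA) = 0.2/(1.5×24.7) = 0.005398 K/W
R_outer film = 1/(h_o·A) = 1/(6.28×24.7) = 0.006447 K/W
R_total = 0.03223 K/W
Q = ΔT / R_total = 25 / 0.03223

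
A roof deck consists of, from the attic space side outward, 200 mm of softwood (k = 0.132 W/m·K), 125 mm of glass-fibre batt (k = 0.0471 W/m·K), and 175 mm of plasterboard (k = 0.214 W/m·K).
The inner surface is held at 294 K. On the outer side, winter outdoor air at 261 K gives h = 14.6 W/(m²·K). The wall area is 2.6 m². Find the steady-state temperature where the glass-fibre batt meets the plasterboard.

Thermal resistances in series:
R_softwood = L/(kA) = 0.2/(0.132×2.6) = 0.5828 K/W
R_glass-fibre batt = L/(kA) = 0.125/(0.0471×2.6) = 1.021 K/W
R_plasterboard = L/(kA) = 0.175/(0.214×2.6) = 0.3145 K/W
R_outer film = 1/(h_o·A) = 1/(14.6×2.6) = 0.02634 K/W
R_total = 1.944 K/W;  Q = ΔT/R_total = 33/1.944 = 16.97 W
T_interface = T_inner − Q·ΣR(inner→interface) = 294 − 17×1.603

T ≈ 267 K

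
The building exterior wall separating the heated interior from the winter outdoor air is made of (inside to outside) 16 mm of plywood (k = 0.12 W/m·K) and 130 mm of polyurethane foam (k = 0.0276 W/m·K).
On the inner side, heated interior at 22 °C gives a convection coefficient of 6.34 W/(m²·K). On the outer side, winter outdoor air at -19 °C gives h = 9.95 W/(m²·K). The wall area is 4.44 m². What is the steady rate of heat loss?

Thermal resistances in series:
R_inner film = 1/(h_i·A) = 1/(6.34×4.44) = 0.03552 K/W
R_plywood = L/(kA) = 0.016/(0.12×4.44) = 0.03003 K/W
R_polyurethane foam = L/(kA) = 0.13/(0.0276×4.44) = 1.061 K/W
R_outer film = 1/(h_o·A) = 1/(9.95×4.44) = 0.02264 K/W
R_total = 1.149 K/W
Q = ΔT / R_total = 41 / 1.149

Q ≈ 35.7 W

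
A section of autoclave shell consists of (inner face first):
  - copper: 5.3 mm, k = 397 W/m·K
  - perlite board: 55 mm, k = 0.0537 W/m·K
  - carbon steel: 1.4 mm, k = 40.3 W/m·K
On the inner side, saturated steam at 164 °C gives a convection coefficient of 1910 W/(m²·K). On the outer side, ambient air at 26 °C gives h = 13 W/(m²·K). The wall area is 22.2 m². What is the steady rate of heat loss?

Q ≈ 2780 W

Treating each layer as a thermal resistance in series:
R_inner film = 1/(h_i·A) = 1/(1910×22.2) = 2.358×10^-5 K/W
R_copper = L/(kA) = 0.0053/(397×22.2) = 6.014×10^-7 K/W
R_perlite board = L/(kA) = 0.055/(0.0537×22.2) = 0.04614 K/W
R_carbon steel = L/(kA) = 0.0014/(40.3×22.2) = 1.565×10^-6 K/W
R_outer film = 1/(h_o·A) = 1/(13×22.2) = 0.003465 K/W
R_total = 0.04963 K/W
Q = ΔT / R_total = 138 / 0.04963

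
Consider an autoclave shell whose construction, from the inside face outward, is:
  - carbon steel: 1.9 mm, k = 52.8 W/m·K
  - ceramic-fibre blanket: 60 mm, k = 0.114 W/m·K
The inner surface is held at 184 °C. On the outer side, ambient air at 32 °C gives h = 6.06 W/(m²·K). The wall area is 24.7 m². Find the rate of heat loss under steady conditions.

Q ≈ 5430 W

Treating each layer as a thermal resistance in series:
R_carbon steel = L/(kA) = 0.0019/(52.8×24.7) = 1.457×10^-6 K/W
R_ceramic-fibre blanket = L/(kA) = 0.06/(0.114×24.7) = 0.02131 K/W
R_outer film = 1/(h_o·A) = 1/(6.06×24.7) = 0.006681 K/W
R_total = 0.02799 K/W
Q = ΔT / R_total = 152 / 0.02799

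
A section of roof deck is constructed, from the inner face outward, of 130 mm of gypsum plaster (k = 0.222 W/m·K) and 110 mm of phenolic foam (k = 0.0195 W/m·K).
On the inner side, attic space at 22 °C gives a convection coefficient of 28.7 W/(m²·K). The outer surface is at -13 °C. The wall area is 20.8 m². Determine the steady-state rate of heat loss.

Thermal resistances in series:
R_inner film = 1/(h_i·A) = 1/(28.7×20.8) = 0.001675 K/W
R_gypsum plaster = L/(kA) = 0.13/(0.222×20.8) = 0.02815 K/W
R_phenolic foam = L/(kA) = 0.11/(0.0195×20.8) = 0.2712 K/W
R_total = 0.301 K/W
Q = ΔT / R_total = 35 / 0.301

Q ≈ 116 W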